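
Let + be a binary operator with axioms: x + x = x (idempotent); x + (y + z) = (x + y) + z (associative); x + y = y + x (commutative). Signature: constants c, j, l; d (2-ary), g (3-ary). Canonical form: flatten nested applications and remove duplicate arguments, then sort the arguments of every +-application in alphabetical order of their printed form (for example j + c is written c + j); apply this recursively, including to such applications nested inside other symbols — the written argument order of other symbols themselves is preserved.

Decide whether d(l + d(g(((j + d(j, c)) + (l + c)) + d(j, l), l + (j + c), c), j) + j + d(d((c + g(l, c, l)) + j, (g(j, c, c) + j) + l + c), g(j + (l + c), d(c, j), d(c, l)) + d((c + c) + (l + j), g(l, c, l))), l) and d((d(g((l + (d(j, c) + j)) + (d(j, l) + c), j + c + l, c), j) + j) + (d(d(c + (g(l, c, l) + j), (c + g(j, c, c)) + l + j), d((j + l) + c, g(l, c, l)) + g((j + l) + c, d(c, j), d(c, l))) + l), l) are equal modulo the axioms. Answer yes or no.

Answer: yes — both canonical forms are d(d(d(c + g(l, c, l) + j, c + g(j, c, c) + j + l), d(c + j + l, g(l, c, l)) + g(c + j + l, d(c, j), d(c, l))) + d(g(c + d(j, c) + d(j, l) + j + l, c + j + l, c), j) + j + l, l)

Derivation:
Left:  d(l + d(g(((j + d(j, c)) + (l + c)) + d(j, l), l + (j + c), c), j) + j + d(d((c + g(l, c, l)) + j, (g(j, c, c) + j) + l + c), g(j + (l + c), d(c, j), d(c, l)) + d((c + c) + (l + j), g(l, c, l))), l)
  Descend into:  l + d(g(((j + d(j, c)) + (l + c)) + d(j, l), l + (j + c), c), j) + j + d(d((c + g(l, c, l)) + j, (g(j, c, c) + j) + l + c), g(j + (l + c), d(c, j), d(c, l)) + d((c + c) + (l + j), g(l, c, l)))
  Canonicalize subterm:  d(g(((j + d(j, c)) + (l + c)) + d(j, l), l + (j + c), c), j)  →  d(g(c + d(j, c) + d(j, l) + j + l, c + j + l, c), j)
  Simplify inside:  d(d((c + g(l, c, l)) + j, (g(j, c, c) + j) + l + c), g(j + (l + c), d(c, j), d(c, l)) + d((c + c) + (l + j), g(l, c, l)))  →  d(d(c + g(l, c, l) + j, c + g(j, c, c) + j + l), d(c + j + l, g(l, c, l)) + g(c + j + l, d(c, j), d(c, l)))
  Sort:  d(d(c + g(l, c, l) + j, c + g(j, c, c) + j + l), d(c + j + l, g(l, c, l)) + g(c + j + l, d(c, j), d(c, l))) + d(g(c + d(j, c) + d(j, l) + j + l, c + j + l, c), j) + j + l
  Reassemble:  d(d(d(c + g(l, c, l) + j, c + g(j, c, c) + j + l), d(c + j + l, g(l, c, l)) + g(c + j + l, d(c, j), d(c, l))) + d(g(c + d(j, c) + d(j, l) + j + l, c + j + l, c), j) + j + l, l)
Right:  d((d(g((l + (d(j, c) + j)) + (d(j, l) + c), j + c + l, c), j) + j) + (d(d(c + (g(l, c, l) + j), (c + g(j, c, c)) + l + j), d((j + l) + c, g(l, c, l)) + g((j + l) + c, d(c, j), d(c, l))) + l), l)
  Focus inside:  (d(g((l + (d(j, c) + j)) + (d(j, l) + c), j + c + l, c), j) + j) + (d(d(c + (g(l, c, l) + j), (c + g(j, c, c)) + l + j), d((j + l) + c, g(l, c, l)) + g((j + l) + c, d(c, j), d(c, l))) + l)
  Flatten:  d(g((l + (d(j, c) + j)) + (d(j, l) + c), j + c + l, c), j) + j + d(d(c + (g(l, c, l) + j), (c + g(j, c, c)) + l + j), d((j + l) + c, g(l, c, l)) + g((j + l) + c, d(c, j), d(c, l))) + l
  Simplify inside:  d(g((l + (d(j, c) + j)) + (d(j, l) + c), j + c + l, c), j)  →  d(g(c + d(j, c) + d(j, l) + j + l, c + j + l, c), j)
  Simplify inside:  d(d(c + (g(l, c, l) + j), (c + g(j, c, c)) + l + j), d((j + l) + c, g(l, c, l)) + g((j + l) + c, d(c, j), d(c, l)))  →  d(d(c + g(l, c, l) + j, c + g(j, c, c) + j + l), d(c + j + l, g(l, c, l)) + g(c + j + l, d(c, j), d(c, l)))
  Sort:  d(d(c + g(l, c, l) + j, c + g(j, c, c) + j + l), d(c + j + l, g(l, c, l)) + g(c + j + l, d(c, j), d(c, l))) + d(g(c + d(j, c) + d(j, l) + j + l, c + j + l, c), j) + j + l
  Rebuild:  d(d(d(c + g(l, c, l) + j, c + g(j, c, c) + j + l), d(c + j + l, g(l, c, l)) + g(c + j + l, d(c, j), d(c, l))) + d(g(c + d(j, c) + d(j, l) + j + l, c + j + l, c), j) + j + l, l)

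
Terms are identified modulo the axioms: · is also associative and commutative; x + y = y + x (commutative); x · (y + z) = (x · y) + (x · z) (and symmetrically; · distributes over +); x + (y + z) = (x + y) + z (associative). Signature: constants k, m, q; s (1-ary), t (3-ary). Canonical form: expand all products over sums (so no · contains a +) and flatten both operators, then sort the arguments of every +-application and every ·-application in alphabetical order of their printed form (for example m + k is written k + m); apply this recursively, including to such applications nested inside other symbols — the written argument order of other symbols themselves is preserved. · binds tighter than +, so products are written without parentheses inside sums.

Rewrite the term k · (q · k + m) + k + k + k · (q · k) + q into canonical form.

Expand:  k · k · q + k · m + k + k + k · k · q + q
Order the arguments:  k + k + k · k · q + k · k · q + k · m + q

Answer: k + k + k · k · q + k · k · q + k · m + q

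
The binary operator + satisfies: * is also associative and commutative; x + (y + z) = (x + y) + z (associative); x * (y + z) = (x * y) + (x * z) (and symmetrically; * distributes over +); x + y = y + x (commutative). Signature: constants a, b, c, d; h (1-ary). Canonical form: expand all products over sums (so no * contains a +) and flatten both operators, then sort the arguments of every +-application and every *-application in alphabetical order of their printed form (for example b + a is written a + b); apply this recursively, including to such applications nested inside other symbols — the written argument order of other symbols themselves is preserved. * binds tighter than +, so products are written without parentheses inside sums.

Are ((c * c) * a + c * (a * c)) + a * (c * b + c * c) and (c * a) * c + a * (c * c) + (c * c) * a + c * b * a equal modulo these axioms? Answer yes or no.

Left:  ((c * c) * a + c * (a * c)) + a * (c * b + c * c)
  Expand:  a * c * c + a * c * c + a * b * c + a * c * c
  Sort arguments:  a * b * c + a * c * c + a * c * c + a * c * c
Right:  (c * a) * c + a * (c * c) + (c * c) * a + c * b * a
  Flatten:  a * c * c + a * c * c + a * c * c + a * b * c
  Sort:  a * b * c + a * c * c + a * c * c + a * c * c

Answer: yes — both canonical forms are a * b * c + a * c * c + a * c * c + a * c * c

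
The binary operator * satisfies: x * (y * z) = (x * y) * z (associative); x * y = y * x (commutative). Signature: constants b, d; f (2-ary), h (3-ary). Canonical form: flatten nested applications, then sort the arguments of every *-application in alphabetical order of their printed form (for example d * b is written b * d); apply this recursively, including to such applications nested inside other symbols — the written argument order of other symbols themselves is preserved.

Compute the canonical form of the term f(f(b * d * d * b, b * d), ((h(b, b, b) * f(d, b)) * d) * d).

Work inside:  ((h(b, b, b) * f(d, b)) * d) * d
Un-nest:  h(b, b, b) * f(d, b) * d * d
Order the arguments:  d * d * f(d, b) * h(b, b, b)
Put back:  f(f(b * b * d * d, b * d), d * d * f(d, b) * h(b, b, b))

Answer: f(f(b * b * d * d, b * d), d * d * f(d, b) * h(b, b, b))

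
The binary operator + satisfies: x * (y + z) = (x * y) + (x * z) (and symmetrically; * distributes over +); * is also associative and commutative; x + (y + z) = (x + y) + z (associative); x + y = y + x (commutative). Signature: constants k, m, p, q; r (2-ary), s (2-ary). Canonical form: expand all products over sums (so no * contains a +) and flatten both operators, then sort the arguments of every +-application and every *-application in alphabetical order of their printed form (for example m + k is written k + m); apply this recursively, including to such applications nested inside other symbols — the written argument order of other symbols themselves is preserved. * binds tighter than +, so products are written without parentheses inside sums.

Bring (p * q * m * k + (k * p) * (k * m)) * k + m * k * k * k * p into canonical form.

Expand:  k * k * m * p * q + k * k * k * m * p + k * k * k * m * p
Order the arguments:  k * k * k * m * p + k * k * k * m * p + k * k * m * p * q

Answer: k * k * k * m * p + k * k * k * m * p + k * k * m * p * q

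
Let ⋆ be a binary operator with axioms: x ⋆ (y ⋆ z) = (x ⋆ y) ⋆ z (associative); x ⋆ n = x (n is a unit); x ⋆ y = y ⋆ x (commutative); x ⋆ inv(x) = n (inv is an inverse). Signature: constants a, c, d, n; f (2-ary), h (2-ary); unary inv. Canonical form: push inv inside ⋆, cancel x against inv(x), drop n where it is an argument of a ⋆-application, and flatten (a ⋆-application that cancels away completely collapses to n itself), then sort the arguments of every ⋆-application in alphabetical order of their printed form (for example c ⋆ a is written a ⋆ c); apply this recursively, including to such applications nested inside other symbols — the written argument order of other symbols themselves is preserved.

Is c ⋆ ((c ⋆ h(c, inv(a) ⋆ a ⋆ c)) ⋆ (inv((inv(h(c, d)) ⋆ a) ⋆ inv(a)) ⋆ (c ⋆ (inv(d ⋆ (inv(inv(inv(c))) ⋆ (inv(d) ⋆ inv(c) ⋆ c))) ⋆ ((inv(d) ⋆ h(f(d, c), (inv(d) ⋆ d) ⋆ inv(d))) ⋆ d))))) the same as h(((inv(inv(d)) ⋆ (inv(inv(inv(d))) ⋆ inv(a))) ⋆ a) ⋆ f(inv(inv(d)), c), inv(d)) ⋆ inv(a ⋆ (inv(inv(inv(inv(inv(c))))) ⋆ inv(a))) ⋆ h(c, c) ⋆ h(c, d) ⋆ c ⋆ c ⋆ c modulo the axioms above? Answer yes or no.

Left:  c ⋆ ((c ⋆ h(c, inv(a) ⋆ a ⋆ c)) ⋆ (inv((inv(h(c, d)) ⋆ a) ⋆ inv(a)) ⋆ (c ⋆ (inv(d ⋆ (inv(inv(inv(c))) ⋆ (inv(d) ⋆ inv(c) ⋆ c))) ⋆ ((inv(d) ⋆ h(f(d, c), (inv(d) ⋆ d) ⋆ inv(d))) ⋆ d)))))
  Push inv inside:  distribute inv over ⋆ and collapse double inv
  Inverses cancel:  a cancels; d cancels
  Collect:  c ⋆ c ⋆ c ⋆ c ⋆ h(c, c) ⋆ h(c, d) ⋆ h(f(d, c), inv(d))
Right:  h(((inv(inv(d)) ⋆ (inv(inv(inv(d))) ⋆ inv(a))) ⋆ a) ⋆ f(inv(inv(d)), c), inv(d)) ⋆ inv(a ⋆ (inv(inv(inv(inv(inv(c))))) ⋆ inv(a))) ⋆ h(c, c) ⋆ h(c, d) ⋆ c ⋆ c ⋆ c
  Push inv inside:  distribute inv over ⋆ and collapse double inv
  Cancel:  a cancels
  Combine occurrences:  h(f(d, c), inv(d)) ⋆ c ⋆ c ⋆ c ⋆ c ⋆ h(c, c) ⋆ h(c, d)
  Sort:  c ⋆ c ⋆ c ⋆ c ⋆ h(c, c) ⋆ h(c, d) ⋆ h(f(d, c), inv(d))

Answer: yes — both canonical forms are c ⋆ c ⋆ c ⋆ c ⋆ h(c, c) ⋆ h(c, d) ⋆ h(f(d, c), inv(d))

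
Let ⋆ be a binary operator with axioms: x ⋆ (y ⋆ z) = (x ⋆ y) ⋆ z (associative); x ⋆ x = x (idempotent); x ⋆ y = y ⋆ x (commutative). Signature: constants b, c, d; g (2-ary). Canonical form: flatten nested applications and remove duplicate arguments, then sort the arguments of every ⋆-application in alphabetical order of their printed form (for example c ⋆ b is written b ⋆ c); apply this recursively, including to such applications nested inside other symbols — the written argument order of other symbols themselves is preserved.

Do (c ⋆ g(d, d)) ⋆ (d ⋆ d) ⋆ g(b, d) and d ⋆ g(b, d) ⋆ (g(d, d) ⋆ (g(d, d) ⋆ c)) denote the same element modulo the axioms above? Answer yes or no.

Answer: yes — both canonical forms are c ⋆ d ⋆ g(b, d) ⋆ g(d, d)

Derivation:
Left:  (c ⋆ g(d, d)) ⋆ (d ⋆ d) ⋆ g(b, d)
  Un-nest:  c ⋆ g(d, d) ⋆ d ⋆ d ⋆ g(b, d)
  Idempotence:  drop duplicate d
  Sort:  c ⋆ d ⋆ g(b, d) ⋆ g(d, d)
Right:  d ⋆ g(b, d) ⋆ (g(d, d) ⋆ (g(d, d) ⋆ c))
  Un-nest:  d ⋆ g(b, d) ⋆ g(d, d) ⋆ g(d, d) ⋆ c
  Drop duplicates:  drop duplicate g(d, d)
  Sort:  c ⋆ d ⋆ g(b, d) ⋆ g(d, d)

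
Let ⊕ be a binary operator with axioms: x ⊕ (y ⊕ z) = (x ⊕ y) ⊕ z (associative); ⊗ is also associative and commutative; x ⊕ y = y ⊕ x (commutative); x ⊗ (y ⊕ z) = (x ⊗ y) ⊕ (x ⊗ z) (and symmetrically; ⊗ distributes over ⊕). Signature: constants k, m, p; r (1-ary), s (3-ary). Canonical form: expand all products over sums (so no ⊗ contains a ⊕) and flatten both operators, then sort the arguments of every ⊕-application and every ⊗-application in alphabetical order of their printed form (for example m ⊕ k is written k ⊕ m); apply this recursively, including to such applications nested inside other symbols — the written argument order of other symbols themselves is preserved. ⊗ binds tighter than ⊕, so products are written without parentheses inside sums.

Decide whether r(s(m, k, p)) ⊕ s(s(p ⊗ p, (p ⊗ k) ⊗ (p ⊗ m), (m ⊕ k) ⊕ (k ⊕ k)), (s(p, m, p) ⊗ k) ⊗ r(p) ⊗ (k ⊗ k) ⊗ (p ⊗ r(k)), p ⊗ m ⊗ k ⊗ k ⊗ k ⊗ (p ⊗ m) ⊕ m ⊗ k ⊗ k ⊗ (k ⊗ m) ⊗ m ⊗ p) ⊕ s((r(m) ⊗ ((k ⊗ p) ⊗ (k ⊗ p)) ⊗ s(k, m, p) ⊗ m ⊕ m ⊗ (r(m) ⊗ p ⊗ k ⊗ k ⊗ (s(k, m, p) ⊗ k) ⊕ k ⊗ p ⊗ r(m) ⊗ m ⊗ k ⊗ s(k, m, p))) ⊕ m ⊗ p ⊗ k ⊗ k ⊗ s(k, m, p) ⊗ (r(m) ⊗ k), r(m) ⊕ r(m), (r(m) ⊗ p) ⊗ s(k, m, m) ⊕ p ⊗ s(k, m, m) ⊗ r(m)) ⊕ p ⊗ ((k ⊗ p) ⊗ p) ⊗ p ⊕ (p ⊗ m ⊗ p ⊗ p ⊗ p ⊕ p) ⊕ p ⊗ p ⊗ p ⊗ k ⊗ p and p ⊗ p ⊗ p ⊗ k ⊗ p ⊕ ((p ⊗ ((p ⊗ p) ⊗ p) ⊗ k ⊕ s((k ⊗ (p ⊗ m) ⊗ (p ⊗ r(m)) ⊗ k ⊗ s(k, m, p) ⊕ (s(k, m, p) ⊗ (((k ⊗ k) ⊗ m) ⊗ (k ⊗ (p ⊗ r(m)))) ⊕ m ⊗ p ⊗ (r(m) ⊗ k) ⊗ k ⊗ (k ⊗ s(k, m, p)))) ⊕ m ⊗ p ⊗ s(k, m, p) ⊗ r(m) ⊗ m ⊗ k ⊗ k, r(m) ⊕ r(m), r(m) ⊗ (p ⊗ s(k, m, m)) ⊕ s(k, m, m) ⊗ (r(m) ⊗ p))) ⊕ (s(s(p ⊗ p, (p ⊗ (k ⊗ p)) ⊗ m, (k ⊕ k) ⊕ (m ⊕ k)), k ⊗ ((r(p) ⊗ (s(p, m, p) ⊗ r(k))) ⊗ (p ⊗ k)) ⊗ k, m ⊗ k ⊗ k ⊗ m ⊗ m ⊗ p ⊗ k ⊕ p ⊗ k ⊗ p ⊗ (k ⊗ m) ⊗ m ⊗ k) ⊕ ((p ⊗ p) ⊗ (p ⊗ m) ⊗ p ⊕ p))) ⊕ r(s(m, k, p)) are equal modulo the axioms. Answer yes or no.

Left:  r(s(m, k, p)) ⊕ s(s(p ⊗ p, (p ⊗ k) ⊗ (p ⊗ m), (m ⊕ k) ⊕ (k ⊕ k)), (s(p, m, p) ⊗ k) ⊗ r(p) ⊗ (k ⊗ k) ⊗ (p ⊗ r(k)), p ⊗ m ⊗ k ⊗ k ⊗ k ⊗ (p ⊗ m) ⊕ m ⊗ k ⊗ k ⊗ (k ⊗ m) ⊗ m ⊗ p) ⊕ s((r(m) ⊗ ((k ⊗ p) ⊗ (k ⊗ p)) ⊗ s(k, m, p) ⊗ m ⊕ m ⊗ (r(m) ⊗ p ⊗ k ⊗ k ⊗ (s(k, m, p) ⊗ k) ⊕ k ⊗ p ⊗ r(m) ⊗ m ⊗ k ⊗ s(k, m, p))) ⊕ m ⊗ p ⊗ k ⊗ k ⊗ s(k, m, p) ⊗ (r(m) ⊗ k), r(m) ⊕ r(m), (r(m) ⊗ p) ⊗ s(k, m, m) ⊕ p ⊗ s(k, m, m) ⊗ r(m)) ⊕ p ⊗ ((k ⊗ p) ⊗ p) ⊗ p ⊕ (p ⊗ m ⊗ p ⊗ p ⊗ p ⊕ p) ⊕ p ⊗ p ⊗ p ⊗ k ⊗ p
  Distribute:  r(s(m, k, p)) ⊕ s(s(p ⊗ p, k ⊗ m ⊗ p ⊗ p, k ⊕ k ⊕ k ⊕ m), k ⊗ k ⊗ k ⊗ p ⊗ r(k) ⊗ r(p) ⊗ s(p, m, p), k ⊗ k ⊗ k ⊗ m ⊗ m ⊗ m ⊗ p ⊕ k ⊗ k ⊗ k ⊗ m ⊗ m ⊗ p ⊗ p) ⊕ s(k ⊗ k ⊗ k ⊗ m ⊗ p ⊗ r(m) ⊗ s(k, m, p) ⊕ k ⊗ k ⊗ k ⊗ m ⊗ p ⊗ r(m) ⊗ s(k, m, p) ⊕ k ⊗ k ⊗ m ⊗ m ⊗ p ⊗ r(m) ⊗ s(k, m, p) ⊕ k ⊗ k ⊗ m ⊗ p ⊗ p ⊗ r(m) ⊗ s(k, m, p), r(m) ⊕ r(m), p ⊗ r(m) ⊗ s(k, m, m) ⊕ p ⊗ r(m) ⊗ s(k, m, m)) ⊕ k ⊗ p ⊗ p ⊗ p ⊗ p ⊕ m ⊗ p ⊗ p ⊗ p ⊗ p ⊕ p ⊕ k ⊗ p ⊗ p ⊗ p ⊗ p
  Sort:  k ⊗ p ⊗ p ⊗ p ⊗ p ⊕ k ⊗ p ⊗ p ⊗ p ⊗ p ⊕ m ⊗ p ⊗ p ⊗ p ⊗ p ⊕ p ⊕ r(s(m, k, p)) ⊕ s(k ⊗ k ⊗ k ⊗ m ⊗ p ⊗ r(m) ⊗ s(k, m, p) ⊕ k ⊗ k ⊗ k ⊗ m ⊗ p ⊗ r(m) ⊗ s(k, m, p) ⊕ k ⊗ k ⊗ m ⊗ m ⊗ p ⊗ r(m) ⊗ s(k, m, p) ⊕ k ⊗ k ⊗ m ⊗ p ⊗ p ⊗ r(m) ⊗ s(k, m, p), r(m) ⊕ r(m), p ⊗ r(m) ⊗ s(k, m, m) ⊕ p ⊗ r(m) ⊗ s(k, m, m)) ⊕ s(s(p ⊗ p, k ⊗ m ⊗ p ⊗ p, k ⊕ k ⊕ k ⊕ m), k ⊗ k ⊗ k ⊗ p ⊗ r(k) ⊗ r(p) ⊗ s(p, m, p), k ⊗ k ⊗ k ⊗ m ⊗ m ⊗ m ⊗ p ⊕ k ⊗ k ⊗ k ⊗ m ⊗ m ⊗ p ⊗ p)
Right:  p ⊗ p ⊗ p ⊗ k ⊗ p ⊕ ((p ⊗ ((p ⊗ p) ⊗ p) ⊗ k ⊕ s((k ⊗ (p ⊗ m) ⊗ (p ⊗ r(m)) ⊗ k ⊗ s(k, m, p) ⊕ (s(k, m, p) ⊗ (((k ⊗ k) ⊗ m) ⊗ (k ⊗ (p ⊗ r(m)))) ⊕ m ⊗ p ⊗ (r(m) ⊗ k) ⊗ k ⊗ (k ⊗ s(k, m, p)))) ⊕ m ⊗ p ⊗ s(k, m, p) ⊗ r(m) ⊗ m ⊗ k ⊗ k, r(m) ⊕ r(m), r(m) ⊗ (p ⊗ s(k, m, m)) ⊕ s(k, m, m) ⊗ (r(m) ⊗ p))) ⊕ (s(s(p ⊗ p, (p ⊗ (k ⊗ p)) ⊗ m, (k ⊕ k) ⊕ (m ⊕ k)), k ⊗ ((r(p) ⊗ (s(p, m, p) ⊗ r(k))) ⊗ (p ⊗ k)) ⊗ k, m ⊗ k ⊗ k ⊗ m ⊗ m ⊗ p ⊗ k ⊕ p ⊗ k ⊗ p ⊗ (k ⊗ m) ⊗ m ⊗ k) ⊕ ((p ⊗ p) ⊗ (p ⊗ m) ⊗ p ⊕ p))) ⊕ r(s(m, k, p))
  Un-nest:  k ⊗ p ⊗ p ⊗ p ⊗ p ⊕ k ⊗ p ⊗ p ⊗ p ⊗ p ⊕ s(k ⊗ k ⊗ k ⊗ m ⊗ p ⊗ r(m) ⊗ s(k, m, p) ⊕ k ⊗ k ⊗ k ⊗ m ⊗ p ⊗ r(m) ⊗ s(k, m, p) ⊕ k ⊗ k ⊗ m ⊗ m ⊗ p ⊗ r(m) ⊗ s(k, m, p) ⊕ k ⊗ k ⊗ m ⊗ p ⊗ p ⊗ r(m) ⊗ s(k, m, p), r(m) ⊕ r(m), p ⊗ r(m) ⊗ s(k, m, m) ⊕ p ⊗ r(m) ⊗ s(k, m, m)) ⊕ s(s(p ⊗ p, k ⊗ m ⊗ p ⊗ p, k ⊕ k ⊕ k ⊕ m), k ⊗ k ⊗ k ⊗ p ⊗ r(k) ⊗ r(p) ⊗ s(p, m, p), k ⊗ k ⊗ k ⊗ m ⊗ m ⊗ m ⊗ p ⊕ k ⊗ k ⊗ k ⊗ m ⊗ m ⊗ p ⊗ p) ⊕ m ⊗ p ⊗ p ⊗ p ⊗ p ⊕ p ⊕ r(s(m, k, p))
  Order the arguments:  k ⊗ p ⊗ p ⊗ p ⊗ p ⊕ k ⊗ p ⊗ p ⊗ p ⊗ p ⊕ m ⊗ p ⊗ p ⊗ p ⊗ p ⊕ p ⊕ r(s(m, k, p)) ⊕ s(k ⊗ k ⊗ k ⊗ m ⊗ p ⊗ r(m) ⊗ s(k, m, p) ⊕ k ⊗ k ⊗ k ⊗ m ⊗ p ⊗ r(m) ⊗ s(k, m, p) ⊕ k ⊗ k ⊗ m ⊗ m ⊗ p ⊗ r(m) ⊗ s(k, m, p) ⊕ k ⊗ k ⊗ m ⊗ p ⊗ p ⊗ r(m) ⊗ s(k, m, p), r(m) ⊕ r(m), p ⊗ r(m) ⊗ s(k, m, m) ⊕ p ⊗ r(m) ⊗ s(k, m, m)) ⊕ s(s(p ⊗ p, k ⊗ m ⊗ p ⊗ p, k ⊕ k ⊕ k ⊕ m), k ⊗ k ⊗ k ⊗ p ⊗ r(k) ⊗ r(p) ⊗ s(p, m, p), k ⊗ k ⊗ k ⊗ m ⊗ m ⊗ m ⊗ p ⊕ k ⊗ k ⊗ k ⊗ m ⊗ m ⊗ p ⊗ p)

Answer: yes — both canonical forms are k ⊗ p ⊗ p ⊗ p ⊗ p ⊕ k ⊗ p ⊗ p ⊗ p ⊗ p ⊕ m ⊗ p ⊗ p ⊗ p ⊗ p ⊕ p ⊕ r(s(m, k, p)) ⊕ s(k ⊗ k ⊗ k ⊗ m ⊗ p ⊗ r(m) ⊗ s(k, m, p) ⊕ k ⊗ k ⊗ k ⊗ m ⊗ p ⊗ r(m) ⊗ s(k, m, p) ⊕ k ⊗ k ⊗ m ⊗ m ⊗ p ⊗ r(m) ⊗ s(k, m, p) ⊕ k ⊗ k ⊗ m ⊗ p ⊗ p ⊗ r(m) ⊗ s(k, m, p), r(m) ⊕ r(m), p ⊗ r(m) ⊗ s(k, m, m) ⊕ p ⊗ r(m) ⊗ s(k, m, m)) ⊕ s(s(p ⊗ p, k ⊗ m ⊗ p ⊗ p, k ⊕ k ⊕ k ⊕ m), k ⊗ k ⊗ k ⊗ p ⊗ r(k) ⊗ r(p) ⊗ s(p, m, p), k ⊗ k ⊗ k ⊗ m ⊗ m ⊗ m ⊗ p ⊕ k ⊗ k ⊗ k ⊗ m ⊗ m ⊗ p ⊗ p)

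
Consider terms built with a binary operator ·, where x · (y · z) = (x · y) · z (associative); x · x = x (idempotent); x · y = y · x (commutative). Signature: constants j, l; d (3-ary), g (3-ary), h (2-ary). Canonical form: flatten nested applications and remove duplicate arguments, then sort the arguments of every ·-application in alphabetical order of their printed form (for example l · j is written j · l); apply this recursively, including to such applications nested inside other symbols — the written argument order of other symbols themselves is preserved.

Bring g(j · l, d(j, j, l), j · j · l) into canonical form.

Work inside:  j · j · l
Idempotence:  drop duplicate j
Sort arguments:  j · l
Rebuild:  g(j · l, d(j, j, l), j · l)

Answer: g(j · l, d(j, j, l), j · l)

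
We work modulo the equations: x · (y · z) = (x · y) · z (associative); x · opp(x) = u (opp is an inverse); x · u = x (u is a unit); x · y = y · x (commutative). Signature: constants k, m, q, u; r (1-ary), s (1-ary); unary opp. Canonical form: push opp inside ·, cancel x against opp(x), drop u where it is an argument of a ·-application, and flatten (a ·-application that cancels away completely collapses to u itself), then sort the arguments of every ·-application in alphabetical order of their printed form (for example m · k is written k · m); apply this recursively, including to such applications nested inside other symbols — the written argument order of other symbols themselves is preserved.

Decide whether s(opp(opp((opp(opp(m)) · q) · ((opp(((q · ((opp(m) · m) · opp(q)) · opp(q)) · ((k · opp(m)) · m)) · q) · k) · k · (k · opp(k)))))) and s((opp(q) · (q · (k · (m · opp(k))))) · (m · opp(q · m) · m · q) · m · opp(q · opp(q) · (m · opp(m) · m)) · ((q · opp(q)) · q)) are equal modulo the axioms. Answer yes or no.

Answer: no — s(k · m · q) vs s(m · m · q)

Derivation:
Left:  s(opp(opp((opp(opp(m)) · q) · ((opp(((q · ((opp(m) · m) · opp(q)) · opp(q)) · ((k · opp(m)) · m)) · q) · k) · k · (k · opp(k))))))
  Work inside:  (opp(opp(m)) · q) · ((opp(((q · ((opp(m) · m) · opp(q)) · opp(q)) · ((k · opp(m)) · m)) · q) · k) · k · (k · opp(k)))
  Push opp inside:  distribute opp over · and collapse double opp
  Collect terms:  m · q · k
  Sort arguments:  k · m · q
  Reassemble:  s(k · m · q)
Right:  s((opp(q) · (q · (k · (m · opp(k))))) · (m · opp(q · m) · m · q) · m · opp(q · opp(q) · (m · opp(m) · m)) · ((q · opp(q)) · q))
  Descend into:  (opp(q) · (q · (k · (m · opp(k))))) · (m · opp(q · m) · m · q) · m · opp(q · opp(q) · (m · opp(m) · m)) · ((q · opp(q)) · q)
  Push opp inside:  distribute opp over · and collapse double opp
  Cancel inverse pairs:  k cancels
  Collect:  q · m · m
  Order the arguments:  m · m · q
  Reassemble:  s(m · m · q)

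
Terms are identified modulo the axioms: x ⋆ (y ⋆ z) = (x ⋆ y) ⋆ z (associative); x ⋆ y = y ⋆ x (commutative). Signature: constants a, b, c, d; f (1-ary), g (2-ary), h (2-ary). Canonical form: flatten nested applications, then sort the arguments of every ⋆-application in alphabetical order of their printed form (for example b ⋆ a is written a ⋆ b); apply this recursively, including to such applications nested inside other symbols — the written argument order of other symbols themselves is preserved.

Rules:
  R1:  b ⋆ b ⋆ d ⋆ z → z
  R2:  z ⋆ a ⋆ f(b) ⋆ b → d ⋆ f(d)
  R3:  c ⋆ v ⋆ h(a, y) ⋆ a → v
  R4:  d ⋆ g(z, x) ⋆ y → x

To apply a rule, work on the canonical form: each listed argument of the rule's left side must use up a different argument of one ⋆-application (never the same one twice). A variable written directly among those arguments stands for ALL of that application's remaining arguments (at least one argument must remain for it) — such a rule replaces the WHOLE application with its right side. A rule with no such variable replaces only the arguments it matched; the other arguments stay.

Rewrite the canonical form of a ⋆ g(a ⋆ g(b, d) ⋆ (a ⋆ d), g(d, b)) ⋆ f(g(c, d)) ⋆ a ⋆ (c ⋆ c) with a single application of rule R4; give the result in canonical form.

Answer: a ⋆ a ⋆ c ⋆ c ⋆ f(g(c, d)) ⋆ g(d, g(d, b))

Derivation:
Canonical form:  a ⋆ a ⋆ c ⋆ c ⋆ f(g(c, d)) ⋆ g(a ⋆ a ⋆ d ⋆ g(b, d), g(d, b))
Match R4:  consume d, g(b, d);  x := d, y := a ⋆ a, z := b
The extension variable absorbs all remaining arguments, so the whole application is rewritten.
Giving:  a ⋆ a ⋆ c ⋆ c ⋆ f(g(c, d)) ⋆ g(d, g(d, b))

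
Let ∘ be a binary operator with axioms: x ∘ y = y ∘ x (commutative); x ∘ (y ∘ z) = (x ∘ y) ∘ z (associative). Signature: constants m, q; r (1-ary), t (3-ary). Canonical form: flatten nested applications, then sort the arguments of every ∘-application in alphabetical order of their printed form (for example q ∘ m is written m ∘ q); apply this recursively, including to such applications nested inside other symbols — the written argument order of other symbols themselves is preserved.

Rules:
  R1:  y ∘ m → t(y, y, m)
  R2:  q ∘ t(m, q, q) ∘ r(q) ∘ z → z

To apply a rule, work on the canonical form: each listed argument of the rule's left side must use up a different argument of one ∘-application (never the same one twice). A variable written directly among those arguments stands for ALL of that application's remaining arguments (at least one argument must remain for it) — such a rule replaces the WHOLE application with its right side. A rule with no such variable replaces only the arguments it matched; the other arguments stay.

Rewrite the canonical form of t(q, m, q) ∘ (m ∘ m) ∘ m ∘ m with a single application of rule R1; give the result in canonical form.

Answer: t(m ∘ m ∘ m ∘ t(q, m, q), m ∘ m ∘ m ∘ t(q, m, q), m)

Derivation:
Canonical form:  m ∘ m ∘ m ∘ m ∘ t(q, m, q)
R1 matches:  uses m;  y := m ∘ m ∘ m ∘ t(q, m, q)
The variable takes the whole remainder — replace the entire application.
New term:  t(m ∘ m ∘ m ∘ t(q, m, q), m ∘ m ∘ m ∘ t(q, m, q), m)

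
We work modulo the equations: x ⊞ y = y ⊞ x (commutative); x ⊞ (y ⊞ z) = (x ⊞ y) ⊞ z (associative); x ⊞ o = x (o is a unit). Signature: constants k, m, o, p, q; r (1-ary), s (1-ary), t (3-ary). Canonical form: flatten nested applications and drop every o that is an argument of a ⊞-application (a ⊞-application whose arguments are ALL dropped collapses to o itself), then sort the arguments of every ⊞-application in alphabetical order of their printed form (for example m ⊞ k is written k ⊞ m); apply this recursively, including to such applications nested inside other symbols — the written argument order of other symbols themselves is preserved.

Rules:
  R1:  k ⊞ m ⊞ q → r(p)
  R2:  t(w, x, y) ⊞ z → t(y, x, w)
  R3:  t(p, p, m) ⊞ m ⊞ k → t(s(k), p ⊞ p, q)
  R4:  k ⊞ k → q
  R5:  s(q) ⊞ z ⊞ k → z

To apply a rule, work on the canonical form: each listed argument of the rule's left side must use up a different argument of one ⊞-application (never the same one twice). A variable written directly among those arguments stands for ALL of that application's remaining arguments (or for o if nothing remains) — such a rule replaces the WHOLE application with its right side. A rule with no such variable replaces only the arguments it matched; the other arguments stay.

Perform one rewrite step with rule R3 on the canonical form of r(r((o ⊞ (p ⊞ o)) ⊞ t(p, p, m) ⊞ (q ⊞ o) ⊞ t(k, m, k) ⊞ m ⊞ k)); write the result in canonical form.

Canonical form:  r(r(k ⊞ m ⊞ p ⊞ q ⊞ t(k, m, k) ⊞ t(p, p, m)))
Match R3:  consume k, m, t(p, p, m)
Giving:  r(r(p ⊞ q ⊞ t(k, m, k) ⊞ t(s(k), p ⊞ p, q)))

Answer: r(r(p ⊞ q ⊞ t(k, m, k) ⊞ t(s(k), p ⊞ p, q)))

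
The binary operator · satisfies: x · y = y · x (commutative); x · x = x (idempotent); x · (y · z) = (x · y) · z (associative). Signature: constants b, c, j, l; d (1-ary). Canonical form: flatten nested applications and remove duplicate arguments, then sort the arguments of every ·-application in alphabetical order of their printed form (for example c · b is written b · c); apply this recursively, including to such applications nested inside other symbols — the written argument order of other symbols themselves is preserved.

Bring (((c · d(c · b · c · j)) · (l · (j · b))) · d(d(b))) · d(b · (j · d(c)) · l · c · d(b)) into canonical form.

Merge nested applications:  c · d(c · b · c · j) · l · j · b · d(d(b)) · d(b · (j · d(c)) · l · c · d(b))
Canonicalize subterm:  d(c · b · c · j)  →  d(b · c · j)
Simplify inside:  d(b · (j · d(c)) · l · c · d(b))  →  d(b · c · d(b) · d(c) · j · l)
Order the arguments:  b · c · d(b · c · d(b) · d(c) · j · l) · d(b · c · j) · d(d(b)) · j · l

Answer: b · c · d(b · c · d(b) · d(c) · j · l) · d(b · c · j) · d(d(b)) · j · l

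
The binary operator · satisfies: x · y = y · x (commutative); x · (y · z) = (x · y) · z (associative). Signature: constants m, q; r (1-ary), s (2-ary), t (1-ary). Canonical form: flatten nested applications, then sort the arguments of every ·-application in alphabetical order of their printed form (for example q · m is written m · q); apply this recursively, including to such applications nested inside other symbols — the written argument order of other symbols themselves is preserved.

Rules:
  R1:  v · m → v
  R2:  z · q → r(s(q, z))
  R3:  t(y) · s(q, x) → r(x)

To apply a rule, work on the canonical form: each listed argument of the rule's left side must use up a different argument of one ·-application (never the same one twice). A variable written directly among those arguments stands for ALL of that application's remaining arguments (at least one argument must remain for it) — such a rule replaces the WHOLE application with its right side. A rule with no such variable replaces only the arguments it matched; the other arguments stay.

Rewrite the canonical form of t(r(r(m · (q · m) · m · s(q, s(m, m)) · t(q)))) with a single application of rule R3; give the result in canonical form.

Answer: t(r(r(m · m · m · q · r(s(m, m)))))

Derivation:
Canonical form:  t(r(r(m · m · m · q · s(q, s(m, m)) · t(q))))
Match R3:  consume s(q, s(m, m)), t(q);  x := s(m, m), y := q
New term:  t(r(r(m · m · m · q · r(s(m, m)))))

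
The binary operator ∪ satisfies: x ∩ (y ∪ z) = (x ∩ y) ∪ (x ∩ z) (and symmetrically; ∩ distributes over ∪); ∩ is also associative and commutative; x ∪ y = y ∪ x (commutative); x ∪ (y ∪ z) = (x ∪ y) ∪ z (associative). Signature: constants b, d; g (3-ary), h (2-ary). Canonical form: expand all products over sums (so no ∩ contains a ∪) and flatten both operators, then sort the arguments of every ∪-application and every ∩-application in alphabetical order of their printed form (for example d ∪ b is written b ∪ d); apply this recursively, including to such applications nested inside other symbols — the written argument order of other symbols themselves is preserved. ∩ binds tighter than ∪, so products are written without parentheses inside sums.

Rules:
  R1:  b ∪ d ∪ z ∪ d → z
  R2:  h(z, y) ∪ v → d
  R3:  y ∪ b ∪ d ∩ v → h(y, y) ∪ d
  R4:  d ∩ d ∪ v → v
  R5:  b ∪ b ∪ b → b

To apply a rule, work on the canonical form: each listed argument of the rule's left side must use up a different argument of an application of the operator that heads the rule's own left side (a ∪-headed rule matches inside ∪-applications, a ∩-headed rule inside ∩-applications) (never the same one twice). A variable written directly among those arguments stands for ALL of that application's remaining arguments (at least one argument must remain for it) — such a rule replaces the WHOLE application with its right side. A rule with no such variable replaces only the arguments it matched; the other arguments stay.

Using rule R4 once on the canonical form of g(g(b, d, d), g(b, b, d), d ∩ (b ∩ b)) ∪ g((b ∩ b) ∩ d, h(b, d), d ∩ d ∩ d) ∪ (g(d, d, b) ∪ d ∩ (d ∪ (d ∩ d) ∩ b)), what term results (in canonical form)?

Canonical form:  b ∩ d ∩ d ∩ d ∪ d ∩ d ∪ g(b ∩ b ∩ d, h(b, d), d ∩ d ∩ d) ∪ g(d, d, b) ∪ g(g(b, d, d), g(b, b, d), b ∩ b ∩ d)
Match R4:  consume d ∩ d;  v := b ∩ d ∩ d ∩ d ∪ g(b ∩ b ∩ d, h(b, d), d ∩ d ∩ d) ∪ g(d, d, b) ∪ g(g(b, d, d), g(b, b, d), b ∩ b ∩ d)
The extension variable absorbs all remaining arguments, so the whole application is rewritten.
Giving:  b ∩ d ∩ d ∩ d ∪ g(b ∩ b ∩ d, h(b, d), d ∩ d ∩ d) ∪ g(d, d, b) ∪ g(g(b, d, d), g(b, b, d), b ∩ b ∩ d)

Answer: b ∩ d ∩ d ∩ d ∪ g(b ∩ b ∩ d, h(b, d), d ∩ d ∩ d) ∪ g(d, d, b) ∪ g(g(b, d, d), g(b, b, d), b ∩ b ∩ d)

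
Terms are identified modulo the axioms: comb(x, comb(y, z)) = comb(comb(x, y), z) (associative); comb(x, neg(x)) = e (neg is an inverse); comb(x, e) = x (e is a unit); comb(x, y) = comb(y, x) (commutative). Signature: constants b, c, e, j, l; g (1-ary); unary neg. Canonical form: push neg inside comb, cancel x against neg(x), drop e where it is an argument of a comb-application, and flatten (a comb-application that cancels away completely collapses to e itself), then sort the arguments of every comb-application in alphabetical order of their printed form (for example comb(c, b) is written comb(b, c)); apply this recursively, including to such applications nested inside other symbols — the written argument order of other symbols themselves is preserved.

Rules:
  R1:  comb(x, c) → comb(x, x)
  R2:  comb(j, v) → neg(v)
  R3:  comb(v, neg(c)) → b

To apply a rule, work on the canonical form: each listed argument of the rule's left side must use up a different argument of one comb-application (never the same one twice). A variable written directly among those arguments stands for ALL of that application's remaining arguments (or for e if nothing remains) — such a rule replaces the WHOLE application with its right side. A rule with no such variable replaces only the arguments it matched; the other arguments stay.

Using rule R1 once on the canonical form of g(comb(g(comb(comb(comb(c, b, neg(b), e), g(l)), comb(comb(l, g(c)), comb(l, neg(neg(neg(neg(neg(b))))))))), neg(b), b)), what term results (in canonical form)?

Answer: g(g(comb(g(c), g(c), g(l), g(l), l, l, l, l, neg(b), neg(b))))

Derivation:
Canonical form:  g(g(comb(c, g(c), g(l), l, l, neg(b))))
Apply R1:  consuming c;  x := comb(g(c), g(l), l, l, neg(b))
The variable takes the whole remainder — replace the entire application.
Result:  g(g(comb(g(c), g(c), g(l), g(l), l, l, l, l, neg(b), neg(b))))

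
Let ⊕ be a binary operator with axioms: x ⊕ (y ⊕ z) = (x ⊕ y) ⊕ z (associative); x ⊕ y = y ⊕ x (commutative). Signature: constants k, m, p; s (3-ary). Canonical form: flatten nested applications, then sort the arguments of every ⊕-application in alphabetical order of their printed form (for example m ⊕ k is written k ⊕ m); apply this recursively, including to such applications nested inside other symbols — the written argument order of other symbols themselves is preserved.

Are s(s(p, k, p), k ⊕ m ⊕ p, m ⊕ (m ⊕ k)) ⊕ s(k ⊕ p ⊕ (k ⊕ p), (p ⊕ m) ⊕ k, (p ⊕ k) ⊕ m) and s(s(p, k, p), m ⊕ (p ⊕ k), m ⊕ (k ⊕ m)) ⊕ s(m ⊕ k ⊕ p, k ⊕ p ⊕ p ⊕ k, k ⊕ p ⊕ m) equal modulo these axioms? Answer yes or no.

Answer: no — s(k ⊕ k ⊕ p ⊕ p, k ⊕ m ⊕ p, k ⊕ m ⊕ p) ⊕ s(s(p, k, p), k ⊕ m ⊕ p, k ⊕ m ⊕ m) vs s(k ⊕ m ⊕ p, k ⊕ k ⊕ p ⊕ p, k ⊕ m ⊕ p) ⊕ s(s(p, k, p), k ⊕ m ⊕ p, k ⊕ m ⊕ m)

Derivation:
Left:  s(s(p, k, p), k ⊕ m ⊕ p, m ⊕ (m ⊕ k)) ⊕ s(k ⊕ p ⊕ (k ⊕ p), (p ⊕ m) ⊕ k, (p ⊕ k) ⊕ m)
  Simplify inside:  s(s(p, k, p), k ⊕ m ⊕ p, m ⊕ (m ⊕ k))  →  s(s(p, k, p), k ⊕ m ⊕ p, k ⊕ m ⊕ m)
  Canonicalize subterm:  s(k ⊕ p ⊕ (k ⊕ p), (p ⊕ m) ⊕ k, (p ⊕ k) ⊕ m)  →  s(k ⊕ k ⊕ p ⊕ p, k ⊕ m ⊕ p, k ⊕ m ⊕ p)
  Sort:  s(k ⊕ k ⊕ p ⊕ p, k ⊕ m ⊕ p, k ⊕ m ⊕ p) ⊕ s(s(p, k, p), k ⊕ m ⊕ p, k ⊕ m ⊕ m)
Right:  s(s(p, k, p), m ⊕ (p ⊕ k), m ⊕ (k ⊕ m)) ⊕ s(m ⊕ k ⊕ p, k ⊕ p ⊕ p ⊕ k, k ⊕ p ⊕ m)
  Canonicalize subterm:  s(s(p, k, p), m ⊕ (p ⊕ k), m ⊕ (k ⊕ m))  →  s(s(p, k, p), k ⊕ m ⊕ p, k ⊕ m ⊕ m)
  Simplify inside:  s(m ⊕ k ⊕ p, k ⊕ p ⊕ p ⊕ k, k ⊕ p ⊕ m)  →  s(k ⊕ m ⊕ p, k ⊕ k ⊕ p ⊕ p, k ⊕ m ⊕ p)
  Sort arguments:  s(k ⊕ m ⊕ p, k ⊕ k ⊕ p ⊕ p, k ⊕ m ⊕ p) ⊕ s(s(p, k, p), k ⊕ m ⊕ p, k ⊕ m ⊕ m)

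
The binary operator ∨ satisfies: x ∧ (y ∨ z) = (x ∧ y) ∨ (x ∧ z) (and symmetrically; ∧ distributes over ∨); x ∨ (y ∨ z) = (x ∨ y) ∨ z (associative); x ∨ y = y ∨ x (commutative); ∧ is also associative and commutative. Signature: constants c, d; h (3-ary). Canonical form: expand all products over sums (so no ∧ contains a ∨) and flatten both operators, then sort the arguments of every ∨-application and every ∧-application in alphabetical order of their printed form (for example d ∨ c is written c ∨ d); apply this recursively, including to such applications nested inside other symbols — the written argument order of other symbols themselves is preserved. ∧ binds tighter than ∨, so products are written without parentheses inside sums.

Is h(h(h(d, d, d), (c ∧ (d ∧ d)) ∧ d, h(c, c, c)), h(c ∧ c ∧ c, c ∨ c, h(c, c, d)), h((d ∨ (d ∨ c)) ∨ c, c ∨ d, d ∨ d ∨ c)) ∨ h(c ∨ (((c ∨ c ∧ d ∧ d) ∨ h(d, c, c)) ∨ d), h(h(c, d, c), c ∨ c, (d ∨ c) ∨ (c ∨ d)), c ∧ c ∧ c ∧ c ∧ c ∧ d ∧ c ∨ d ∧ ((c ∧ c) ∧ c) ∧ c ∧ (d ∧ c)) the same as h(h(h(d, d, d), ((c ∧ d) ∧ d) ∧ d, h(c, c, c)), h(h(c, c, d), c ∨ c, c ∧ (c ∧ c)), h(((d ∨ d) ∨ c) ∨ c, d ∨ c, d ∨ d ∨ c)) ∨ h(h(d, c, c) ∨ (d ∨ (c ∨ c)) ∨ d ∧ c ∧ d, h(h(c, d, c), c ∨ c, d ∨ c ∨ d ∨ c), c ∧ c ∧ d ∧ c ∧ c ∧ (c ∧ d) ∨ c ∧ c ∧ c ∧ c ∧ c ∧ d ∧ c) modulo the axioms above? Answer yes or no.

Answer: no — h(c ∨ c ∨ c ∧ d ∧ d ∨ d ∨ h(d, c, c), h(h(c, d, c), c ∨ c, c ∨ c ∨ d ∨ d), c ∧ c ∧ c ∧ c ∧ c ∧ c ∧ d ∨ c ∧ c ∧ c ∧ c ∧ c ∧ d ∧ d) ∨ h(h(h(d, d, d), c ∧ d ∧ d ∧ d, h(c, c, c)), h(c ∧ c ∧ c, c ∨ c, h(c, c, d)), h(c ∨ c ∨ d ∨ d, c ∨ d, c ∨ d ∨ d)) vs h(c ∨ c ∨ c ∧ d ∧ d ∨ d ∨ h(d, c, c), h(h(c, d, c), c ∨ c, c ∨ c ∨ d ∨ d), c ∧ c ∧ c ∧ c ∧ c ∧ c ∧ d ∨ c ∧ c ∧ c ∧ c ∧ c ∧ d ∧ d) ∨ h(h(h(d, d, d), c ∧ d ∧ d ∧ d, h(c, c, c)), h(h(c, c, d), c ∨ c, c ∧ c ∧ c), h(c ∨ c ∨ d ∨ d, c ∨ d, c ∨ d ∨ d))

Derivation:
Left:  h(h(h(d, d, d), (c ∧ (d ∧ d)) ∧ d, h(c, c, c)), h(c ∧ c ∧ c, c ∨ c, h(c, c, d)), h((d ∨ (d ∨ c)) ∨ c, c ∨ d, d ∨ d ∨ c)) ∨ h(c ∨ (((c ∨ c ∧ d ∧ d) ∨ h(d, c, c)) ∨ d), h(h(c, d, c), c ∨ c, (d ∨ c) ∨ (c ∨ d)), c ∧ c ∧ c ∧ c ∧ c ∧ d ∧ c ∨ d ∧ ((c ∧ c) ∧ c) ∧ c ∧ (d ∧ c))
  Merge nested applications:  h(h(h(d, d, d), c ∧ d ∧ d ∧ d, h(c, c, c)), h(c ∧ c ∧ c, c ∨ c, h(c, c, d)), h(c ∨ c ∨ d ∨ d, c ∨ d, c ∨ d ∨ d)) ∨ h(c ∨ c ∨ c ∧ d ∧ d ∨ d ∨ h(d, c, c), h(h(c, d, c), c ∨ c, c ∨ c ∨ d ∨ d), c ∧ c ∧ c ∧ c ∧ c ∧ c ∧ d ∨ c ∧ c ∧ c ∧ c ∧ c ∧ d ∧ d)
  Order the arguments:  h(c ∨ c ∨ c ∧ d ∧ d ∨ d ∨ h(d, c, c), h(h(c, d, c), c ∨ c, c ∨ c ∨ d ∨ d), c ∧ c ∧ c ∧ c ∧ c ∧ c ∧ d ∨ c ∧ c ∧ c ∧ c ∧ c ∧ d ∧ d) ∨ h(h(h(d, d, d), c ∧ d ∧ d ∧ d, h(c, c, c)), h(c ∧ c ∧ c, c ∨ c, h(c, c, d)), h(c ∨ c ∨ d ∨ d, c ∨ d, c ∨ d ∨ d))
Right:  h(h(h(d, d, d), ((c ∧ d) ∧ d) ∧ d, h(c, c, c)), h(h(c, c, d), c ∨ c, c ∧ (c ∧ c)), h(((d ∨ d) ∨ c) ∨ c, d ∨ c, d ∨ d ∨ c)) ∨ h(h(d, c, c) ∨ (d ∨ (c ∨ c)) ∨ d ∧ c ∧ d, h(h(c, d, c), c ∨ c, d ∨ c ∨ d ∨ c), c ∧ c ∧ d ∧ c ∧ c ∧ (c ∧ d) ∨ c ∧ c ∧ c ∧ c ∧ c ∧ d ∧ c)
  Flatten:  h(h(h(d, d, d), c ∧ d ∧ d ∧ d, h(c, c, c)), h(h(c, c, d), c ∨ c, c ∧ c ∧ c), h(c ∨ c ∨ d ∨ d, c ∨ d, c ∨ d ∨ d)) ∨ h(c ∨ c ∨ c ∧ d ∧ d ∨ d ∨ h(d, c, c), h(h(c, d, c), c ∨ c, c ∨ c ∨ d ∨ d), c ∧ c ∧ c ∧ c ∧ c ∧ c ∧ d ∨ c ∧ c ∧ c ∧ c ∧ c ∧ d ∧ d)
  Order the arguments:  h(c ∨ c ∨ c ∧ d ∧ d ∨ d ∨ h(d, c, c), h(h(c, d, c), c ∨ c, c ∨ c ∨ d ∨ d), c ∧ c ∧ c ∧ c ∧ c ∧ c ∧ d ∨ c ∧ c ∧ c ∧ c ∧ c ∧ d ∧ d) ∨ h(h(h(d, d, d), c ∧ d ∧ d ∧ d, h(c, c, c)), h(h(c, c, d), c ∨ c, c ∧ c ∧ c), h(c ∨ c ∨ d ∨ d, c ∨ d, c ∨ d ∨ d))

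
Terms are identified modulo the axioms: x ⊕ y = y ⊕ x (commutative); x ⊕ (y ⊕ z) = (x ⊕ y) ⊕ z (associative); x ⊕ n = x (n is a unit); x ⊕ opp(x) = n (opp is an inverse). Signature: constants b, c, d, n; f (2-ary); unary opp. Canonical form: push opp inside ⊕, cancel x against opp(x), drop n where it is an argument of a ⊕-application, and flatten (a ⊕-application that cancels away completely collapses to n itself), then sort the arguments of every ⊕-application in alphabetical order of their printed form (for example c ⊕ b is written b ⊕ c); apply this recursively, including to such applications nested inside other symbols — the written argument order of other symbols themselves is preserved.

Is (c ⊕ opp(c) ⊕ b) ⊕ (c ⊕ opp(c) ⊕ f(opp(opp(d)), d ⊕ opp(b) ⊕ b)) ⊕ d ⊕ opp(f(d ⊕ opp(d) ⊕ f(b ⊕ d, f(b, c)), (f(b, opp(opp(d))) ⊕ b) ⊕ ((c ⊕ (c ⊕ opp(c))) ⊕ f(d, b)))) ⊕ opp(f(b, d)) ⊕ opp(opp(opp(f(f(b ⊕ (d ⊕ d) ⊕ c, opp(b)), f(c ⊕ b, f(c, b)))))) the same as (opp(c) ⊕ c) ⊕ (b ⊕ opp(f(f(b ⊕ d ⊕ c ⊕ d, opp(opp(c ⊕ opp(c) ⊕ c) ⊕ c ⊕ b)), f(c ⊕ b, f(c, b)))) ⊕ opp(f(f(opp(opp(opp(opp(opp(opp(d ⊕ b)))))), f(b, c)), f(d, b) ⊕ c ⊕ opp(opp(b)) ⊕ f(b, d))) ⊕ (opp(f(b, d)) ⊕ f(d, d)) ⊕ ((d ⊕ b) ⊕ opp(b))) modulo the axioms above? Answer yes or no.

Answer: yes — both canonical forms are b ⊕ d ⊕ f(d, d) ⊕ opp(f(b, d)) ⊕ opp(f(f(b ⊕ c ⊕ d ⊕ d, opp(b)), f(b ⊕ c, f(c, b)))) ⊕ opp(f(f(b ⊕ d, f(b, c)), b ⊕ c ⊕ f(b, d) ⊕ f(d, b)))

Derivation:
Left:  (c ⊕ opp(c) ⊕ b) ⊕ (c ⊕ opp(c) ⊕ f(opp(opp(d)), d ⊕ opp(b) ⊕ b)) ⊕ d ⊕ opp(f(d ⊕ opp(d) ⊕ f(b ⊕ d, f(b, c)), (f(b, opp(opp(d))) ⊕ b) ⊕ ((c ⊕ (c ⊕ opp(c))) ⊕ f(d, b)))) ⊕ opp(f(b, d)) ⊕ opp(opp(opp(f(f(b ⊕ (d ⊕ d) ⊕ c, opp(b)), f(c ⊕ b, f(c, b))))))
  Push opp inside:  distribute opp over ⊕ and collapse double opp
  Inverses cancel:  c cancels
  Collect terms:  b ⊕ f(d, d) ⊕ d ⊕ opp(f(f(b ⊕ d, f(b, c)), b ⊕ c ⊕ f(b, d) ⊕ f(d, b))) ⊕ opp(f(b, d)) ⊕ opp(f(f(b ⊕ c ⊕ d ⊕ d, opp(b)), f(b ⊕ c, f(c, b))))
  Sort arguments:  b ⊕ d ⊕ f(d, d) ⊕ opp(f(b, d)) ⊕ opp(f(f(b ⊕ c ⊕ d ⊕ d, opp(b)), f(b ⊕ c, f(c, b)))) ⊕ opp(f(f(b ⊕ d, f(b, c)), b ⊕ c ⊕ f(b, d) ⊕ f(d, b)))
Right:  (opp(c) ⊕ c) ⊕ (b ⊕ opp(f(f(b ⊕ d ⊕ c ⊕ d, opp(opp(c ⊕ opp(c) ⊕ c) ⊕ c ⊕ b)), f(c ⊕ b, f(c, b)))) ⊕ opp(f(f(opp(opp(opp(opp(opp(opp(d ⊕ b)))))), f(b, c)), f(d, b) ⊕ c ⊕ opp(opp(b)) ⊕ f(b, d))) ⊕ (opp(f(b, d)) ⊕ f(d, d)) ⊕ ((d ⊕ b) ⊕ opp(b)))
  Push opp inside:  distribute opp over ⊕ and collapse double opp
  Inverses cancel:  c cancels
  Combine occurrences:  b ⊕ opp(f(f(b ⊕ c ⊕ d ⊕ d, opp(b)), f(b ⊕ c, f(c, b)))) ⊕ opp(f(f(b ⊕ d, f(b, c)), b ⊕ c ⊕ f(b, d) ⊕ f(d, b))) ⊕ opp(f(b, d)) ⊕ f(d, d) ⊕ d
  Order the arguments:  b ⊕ d ⊕ f(d, d) ⊕ opp(f(b, d)) ⊕ opp(f(f(b ⊕ c ⊕ d ⊕ d, opp(b)), f(b ⊕ c, f(c, b)))) ⊕ opp(f(f(b ⊕ d, f(b, c)), b ⊕ c ⊕ f(b, d) ⊕ f(d, b)))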